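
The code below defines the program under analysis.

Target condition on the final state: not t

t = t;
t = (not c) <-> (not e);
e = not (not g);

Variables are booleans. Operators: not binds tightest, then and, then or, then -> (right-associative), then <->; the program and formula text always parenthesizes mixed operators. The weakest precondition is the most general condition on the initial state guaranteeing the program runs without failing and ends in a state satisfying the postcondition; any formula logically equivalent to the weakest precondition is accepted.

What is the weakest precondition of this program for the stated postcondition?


Working backward. After the program, not t must hold.
Before e := not (not g): not t
Before t := (not c) <-> (not e): not ((not c) <-> (not e))
Before t := t: not ((not c) <-> (not e))
Answer: WP = not ((not c) <-> (not e))


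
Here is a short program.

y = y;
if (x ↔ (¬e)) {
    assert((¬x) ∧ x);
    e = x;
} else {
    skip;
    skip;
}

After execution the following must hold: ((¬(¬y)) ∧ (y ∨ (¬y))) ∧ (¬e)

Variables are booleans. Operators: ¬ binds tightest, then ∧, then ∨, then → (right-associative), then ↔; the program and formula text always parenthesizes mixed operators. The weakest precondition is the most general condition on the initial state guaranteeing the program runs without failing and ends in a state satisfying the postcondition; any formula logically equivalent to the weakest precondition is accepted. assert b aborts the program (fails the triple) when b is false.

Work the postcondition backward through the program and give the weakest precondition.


Working backward. After the program, the postcondition ((¬(¬y)) ∧ (y ∨ (¬y))) ∧ (¬e) must hold; in canonical form it is y ∧ (¬e).
Then branch requires false; else branch requires y ∧ (¬e).
Before the if: (¬(x ↔ (¬e))) ∧ ((¬(x ↔ (¬e))) → (y ∧ (¬e)))
Before y := y: (¬(x ↔ (¬e))) ∧ ((¬(x ↔ (¬e))) → (y ∧ (¬e)))
Answer: WP = (¬(x ↔ (¬e))) ∧ ((¬(x ↔ (¬e))) → (y ∧ (¬e)))


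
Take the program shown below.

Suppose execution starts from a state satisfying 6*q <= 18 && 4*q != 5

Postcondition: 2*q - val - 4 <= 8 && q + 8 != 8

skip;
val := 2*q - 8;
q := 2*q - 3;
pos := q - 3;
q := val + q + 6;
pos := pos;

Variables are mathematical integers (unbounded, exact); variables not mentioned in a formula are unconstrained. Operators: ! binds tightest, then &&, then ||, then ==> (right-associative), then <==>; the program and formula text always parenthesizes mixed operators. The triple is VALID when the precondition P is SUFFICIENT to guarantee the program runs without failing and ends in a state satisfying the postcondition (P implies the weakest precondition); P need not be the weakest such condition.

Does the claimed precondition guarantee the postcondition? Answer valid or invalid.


Working backward. After the program, the postcondition 2*q - val - 4 <= 8 && q + 8 != 8 must hold; in canonical form it is 2*q <= val + 12 && q != 0.
Before pos := pos: 2*q <= val + 12 && q != 0
Before q := val + q + 6: 2*q + val <= 0 && q + val != -6
Before pos := q - 3: 2*q + val <= 0 && q + val != -6
Before q := 2*q - 3: 4*q + val <= 6 && 2*q + val != -3
Before val := 2*q - 8: 6*q <= 14 && 4*q != 5
Before skip: 6*q <= 14 && 4*q != 5
The weakest precondition is 6*q <= 14 && 4*q != 5.
Check whether 6*q <= 18 && 4*q != 5 implies it.
Countermodel: at the initial state q = 3, the precondition holds but the weakest precondition fails.
Answer: invalid


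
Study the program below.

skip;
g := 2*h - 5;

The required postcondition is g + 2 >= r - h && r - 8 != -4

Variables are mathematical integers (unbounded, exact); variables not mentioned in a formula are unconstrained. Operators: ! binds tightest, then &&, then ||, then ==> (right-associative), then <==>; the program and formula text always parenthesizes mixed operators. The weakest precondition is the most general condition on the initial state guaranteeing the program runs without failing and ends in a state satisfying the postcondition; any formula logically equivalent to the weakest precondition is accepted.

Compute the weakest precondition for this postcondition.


Working backward. After the program, the postcondition g + 2 >= r - h && r - 8 != -4 must hold; in canonical form it is g + h >= r - 2 && r != 4.
Before g := 2*h - 5: 3*h >= r + 3 && r != 4
Before skip: 3*h >= r + 3 && r != 4
Answer: WP = 3*h >= r + 3 && r != 4


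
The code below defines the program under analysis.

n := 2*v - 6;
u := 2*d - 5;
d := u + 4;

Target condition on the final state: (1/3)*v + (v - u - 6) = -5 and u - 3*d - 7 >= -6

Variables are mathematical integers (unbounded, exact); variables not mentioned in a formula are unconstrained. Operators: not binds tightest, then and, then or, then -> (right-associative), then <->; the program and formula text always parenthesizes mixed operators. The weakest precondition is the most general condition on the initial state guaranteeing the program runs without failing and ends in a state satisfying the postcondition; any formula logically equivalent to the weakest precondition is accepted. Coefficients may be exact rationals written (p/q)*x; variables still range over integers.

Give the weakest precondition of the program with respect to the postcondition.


Working backward. After the program, the postcondition (1/3)*v + (v - u - 6) = -5 and u - 3*d - 7 >= -6 must hold; in canonical form it is (4/3)*v = u + 1 and u >= 3*d + 1.
Before d := u + 4: (4/3)*v = u + 1 and 2*u <= -13
Before u := 2*d - 5: (4/3)*v = 2*d - 4 and 4*d <= -3
Before n := 2*v - 6: (4/3)*v = 2*d - 4 and 4*d <= -3
Answer: WP = (4/3)*v = 2*d - 4 and 4*d <= -3


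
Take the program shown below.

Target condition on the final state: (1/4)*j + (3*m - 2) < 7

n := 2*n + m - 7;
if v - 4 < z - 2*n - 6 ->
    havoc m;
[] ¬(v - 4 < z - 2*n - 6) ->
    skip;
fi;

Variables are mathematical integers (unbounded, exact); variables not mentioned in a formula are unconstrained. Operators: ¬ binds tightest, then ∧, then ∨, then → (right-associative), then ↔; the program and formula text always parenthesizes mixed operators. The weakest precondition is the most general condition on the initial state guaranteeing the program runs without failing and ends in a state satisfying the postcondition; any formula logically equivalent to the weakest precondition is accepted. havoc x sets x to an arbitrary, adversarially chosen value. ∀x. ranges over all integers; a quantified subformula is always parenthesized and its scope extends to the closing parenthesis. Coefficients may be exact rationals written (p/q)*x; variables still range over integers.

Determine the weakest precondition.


Working backward. After the program, the postcondition (1/4)*j + (3*m - 2) < 7 must hold; in canonical form it is (1/4)*j + 3*m < 9.
Then branch requires ∀m_1. (1/4)*j + 3*m_1 < 9; else branch requires (1/4)*j + 3*m < 9.
Before the if: (2*n + v < z - 2 → (∀m_1. (1/4)*j + 3*m_1 < 9)) ∧ ((¬(2*n + v < z - 2)) → (1/4)*j + 3*m < 9)
Before n := 2*n + m - 7: (2*m + 4*n + v < z + 12 → (∀m_1. (1/4)*j + 3*m_1 < 9)) ∧ ((¬(2*m + 4*n + v < z + 12)) → (1/4)*j + 3*m < 9)
Answer: WP = (2*m + 4*n + v < z + 12 → (∀m_1. (1/4)*j + 3*m_1 < 9)) ∧ ((¬(2*m + 4*n + v < z + 12)) → (1/4)*j + 3*m < 9)


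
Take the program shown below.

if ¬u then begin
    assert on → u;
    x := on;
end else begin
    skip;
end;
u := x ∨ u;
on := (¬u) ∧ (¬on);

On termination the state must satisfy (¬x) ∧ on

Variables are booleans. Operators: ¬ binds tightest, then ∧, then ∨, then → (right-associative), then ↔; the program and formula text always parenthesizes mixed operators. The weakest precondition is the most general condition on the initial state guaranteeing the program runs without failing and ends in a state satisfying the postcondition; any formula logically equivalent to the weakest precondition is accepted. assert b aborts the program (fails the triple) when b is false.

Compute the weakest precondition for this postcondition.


Working backward. After the program, (¬x) ∧ on must hold.
Before on := (¬u) ∧ (¬on): (¬x) ∧ (¬u) ∧ (¬on)
Before u := x ∨ u: (¬x) ∧ (¬(x ∨ u)) ∧ (¬on)
Then branch requires (on → u) ∧ (¬on) ∧ (¬(on ∨ u)); else branch requires (¬x) ∧ (¬(x ∨ u)) ∧ (¬on).
Before the if: ((¬u) → ((on → u) ∧ (¬on) ∧ (¬(on ∨ u)))) ∧ (u → ((¬x) ∧ (¬(x ∨ u)) ∧ (¬on)))
Answer: WP = ((¬u) → ((on → u) ∧ (¬on) ∧ (¬(on ∨ u)))) ∧ (u → ((¬x) ∧ (¬(x ∨ u)) ∧ (¬on)))


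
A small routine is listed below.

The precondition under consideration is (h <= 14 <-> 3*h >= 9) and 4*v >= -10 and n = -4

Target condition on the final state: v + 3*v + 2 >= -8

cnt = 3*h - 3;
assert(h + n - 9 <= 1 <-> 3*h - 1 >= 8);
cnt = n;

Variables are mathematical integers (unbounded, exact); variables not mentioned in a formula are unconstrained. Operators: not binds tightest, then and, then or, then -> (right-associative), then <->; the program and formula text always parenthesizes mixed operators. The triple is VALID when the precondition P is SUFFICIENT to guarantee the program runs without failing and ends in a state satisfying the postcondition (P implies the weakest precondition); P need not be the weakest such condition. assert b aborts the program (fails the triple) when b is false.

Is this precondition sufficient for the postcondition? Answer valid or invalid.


Working backward. After the program, the postcondition v + 3*v + 2 >= -8 must hold; in canonical form it is 4*v >= -10.
Before cnt := n: 4*v >= -10
Before assert h + n - 9 <= 1 <-> 3*h - 1 >= 8: (h + n <= 10 <-> 3*h >= 9) and 4*v >= -10
Before cnt := 3*h - 3: (h + n <= 10 <-> 3*h >= 9) and 4*v >= -10
The weakest precondition is (h + n <= 10 <-> 3*h >= 9) and 4*v >= -10.
Check whether (h <= 14 <-> 3*h >= 9) and 4*v >= -10 and n = -4 implies it.
Every state satisfying the precondition satisfies the weakest precondition: the implication holds.
Answer: valid


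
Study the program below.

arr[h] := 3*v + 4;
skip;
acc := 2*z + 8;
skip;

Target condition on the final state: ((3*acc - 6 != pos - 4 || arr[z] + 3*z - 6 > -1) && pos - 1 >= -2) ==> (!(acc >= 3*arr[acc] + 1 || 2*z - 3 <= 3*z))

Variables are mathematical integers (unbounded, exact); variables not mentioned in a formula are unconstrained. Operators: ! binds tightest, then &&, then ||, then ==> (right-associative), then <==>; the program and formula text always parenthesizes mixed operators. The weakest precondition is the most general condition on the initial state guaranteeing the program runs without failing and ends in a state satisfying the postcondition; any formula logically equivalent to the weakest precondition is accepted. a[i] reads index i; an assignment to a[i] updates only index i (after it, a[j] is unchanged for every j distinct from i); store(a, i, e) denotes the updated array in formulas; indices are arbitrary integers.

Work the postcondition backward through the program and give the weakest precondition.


Working backward. After the program, the postcondition ((3*acc - 6 != pos - 4 || arr[z] + 3*z - 6 > -1) && pos - 1 >= -2) ==> (!(acc >= 3*arr[acc] + 1 || 2*z - 3 <= 3*z)) must hold; in canonical form it is ((3*acc != pos + 2 || arr[z] + 3*z > 5) && pos >= -1) ==> (!(acc >= 3*arr[acc] + 1 || z >= -3)).
Before skip: ((3*acc != pos + 2 || arr[z] + 3*z > 5) && pos >= -1) ==> (!(acc >= 3*arr[acc] + 1 || z >= -3))
Before acc := 2*z + 8: ((6*z != pos - 22 || arr[z] + 3*z > 5) && pos >= -1) ==> (!(2*z >= 3*arr[2*z + 8] - 7 || z >= -3))
Before skip: ((6*z != pos - 22 || arr[z] + 3*z > 5) && pos >= -1) ==> (!(2*z >= 3*arr[2*z + 8] - 7 || z >= -3))
Before arr[h] := 3*v + 4: ((6*z != pos - 22 || store(arr, h, 3*v + 4)[z] + 3*z > 5) && pos >= -1) ==> (!(2*z >= 3*store(arr, h, 3*v + 4)[2*z + 8] - 7 || z >= -3))
Answer: WP = ((6*z != pos - 22 || store(arr, h, 3*v + 4)[z] + 3*z > 5) && pos >= -1) ==> (!(2*z >= 3*store(arr, h, 3*v + 4)[2*z + 8] - 7 || z >= -3))


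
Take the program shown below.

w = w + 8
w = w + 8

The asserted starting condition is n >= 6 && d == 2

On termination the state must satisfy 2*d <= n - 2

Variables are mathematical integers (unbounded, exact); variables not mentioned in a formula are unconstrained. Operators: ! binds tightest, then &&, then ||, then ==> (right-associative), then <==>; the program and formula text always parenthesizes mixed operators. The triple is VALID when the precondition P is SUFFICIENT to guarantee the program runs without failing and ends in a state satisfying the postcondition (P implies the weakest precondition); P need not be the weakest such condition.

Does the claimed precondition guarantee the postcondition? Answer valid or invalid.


Working backward. After the program, 2*d <= n - 2 must hold.
Before w := w + 8: 2*d <= n - 2
Before w := w + 8: 2*d <= n - 2
The weakest precondition is 2*d <= n - 2.
Check whether n >= 6 && d == 2 implies it.
Every state satisfying the precondition satisfies the weakest precondition: the implication holds.
Answer: valid


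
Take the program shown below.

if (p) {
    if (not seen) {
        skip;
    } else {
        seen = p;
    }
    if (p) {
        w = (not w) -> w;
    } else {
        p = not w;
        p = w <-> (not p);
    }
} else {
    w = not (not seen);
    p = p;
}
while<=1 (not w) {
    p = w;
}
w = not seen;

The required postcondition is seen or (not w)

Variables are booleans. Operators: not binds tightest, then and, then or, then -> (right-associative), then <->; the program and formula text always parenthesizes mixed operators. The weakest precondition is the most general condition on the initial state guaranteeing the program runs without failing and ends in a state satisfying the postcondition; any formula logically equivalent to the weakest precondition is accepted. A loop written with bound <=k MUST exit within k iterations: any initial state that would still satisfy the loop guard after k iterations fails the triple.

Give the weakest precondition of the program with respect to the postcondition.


Working backward. After the program, seen or (not w) must hold.
Before w := not seen: seen
Before the loop (bound <=1), unroll the exhaustion recursion (WP_0 = exit-now case; WP_j = one more guarded iteration, up to j = 1):
  WP_0: w and seen
  WP_1: ((not w) -> (w and seen)) and (w -> seen)
So before the loop: ((not w) -> (w and seen)) and (w -> seen)
Then branch requires ((not seen) -> ((p -> (((not ((not w) -> w)) -> (((not w) -> w) and seen)) and (((not w) -> w) -> seen))) and ((not p) -> (((not w) -> (w and seen)) and (w -> seen))))) and (seen -> ((p -> (((not ((not w) -> w)) -> (((not w) -> w) and p)) and (((not w) -> w) -> p))) and ((not p) -> (((not w) -> (w and p)) and (w -> p))))); else branch requires (not seen) -> seen.
Before the if: (p -> (((not seen) -> ((p -> (((not ((not w) -> w)) -> (((not w) -> w) and seen)) and (((not w) -> w) -> seen))) and ((not p) -> (((not w) -> (w and seen)) and (w -> seen))))) and (seen -> ((p -> (((not ((not w) -> w)) -> (((not w) -> w) and p)) and (((not w) -> w) -> p))) and ((not p) -> (((not w) -> (w and p)) and (w -> p))))))) and ((not p) -> ((not seen) -> seen))
Answer: WP = (p -> (((not seen) -> ((p -> (((not ((not w) -> w)) -> (((not w) -> w) and seen)) and (((not w) -> w) -> seen))) and ((not p) -> (((not w) -> (w and seen)) and (w -> seen))))) and (seen -> ((p -> (((not ((not w) -> w)) -> (((not w) -> w) and p)) and (((not w) -> w) -> p))) and ((not p) -> (((not w) -> (w and p)) and (w -> p))))))) and ((not p) -> ((not seen) -> seen))


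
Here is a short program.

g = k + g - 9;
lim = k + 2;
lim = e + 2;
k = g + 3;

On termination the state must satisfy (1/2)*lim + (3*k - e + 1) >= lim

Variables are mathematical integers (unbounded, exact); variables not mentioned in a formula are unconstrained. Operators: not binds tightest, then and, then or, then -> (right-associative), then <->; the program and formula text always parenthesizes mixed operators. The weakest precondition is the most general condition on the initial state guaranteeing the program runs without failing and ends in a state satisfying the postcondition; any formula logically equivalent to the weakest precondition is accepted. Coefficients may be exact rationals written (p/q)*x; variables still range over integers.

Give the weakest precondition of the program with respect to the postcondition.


Working backward. After the program, the postcondition (1/2)*lim + (3*k - e + 1) >= lim must hold; in canonical form it is 3*k >= e + (1/2)*lim - 1.
Before k := g + 3: 3*g >= e + (1/2)*lim - 10
Before lim := e + 2: 3*g >= (3/2)*e - 9
Before lim := k + 2: 3*g >= (3/2)*e - 9
Before g := k + g - 9: 3*g + 3*k >= (3/2)*e + 18
Answer: WP = 3*g + 3*k >= (3/2)*e + 18


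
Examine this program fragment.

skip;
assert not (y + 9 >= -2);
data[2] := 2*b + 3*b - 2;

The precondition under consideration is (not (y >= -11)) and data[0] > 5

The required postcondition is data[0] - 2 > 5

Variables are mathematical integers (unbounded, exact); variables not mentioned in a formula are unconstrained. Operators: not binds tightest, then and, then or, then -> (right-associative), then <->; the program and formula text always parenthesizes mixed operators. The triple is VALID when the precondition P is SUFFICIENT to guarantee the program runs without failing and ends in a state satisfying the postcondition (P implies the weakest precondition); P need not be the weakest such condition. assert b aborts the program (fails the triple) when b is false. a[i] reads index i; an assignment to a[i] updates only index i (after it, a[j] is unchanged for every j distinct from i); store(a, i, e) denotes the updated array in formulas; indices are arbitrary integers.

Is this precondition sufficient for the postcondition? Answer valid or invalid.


Working backward. After the program, the postcondition data[0] - 2 > 5 must hold; in canonical form it is data[0] > 7.
Before data[2] := 2*b + 3*b - 2: data[0] > 7
Before assert not (y + 9 >= -2): (not (y >= -11)) and data[0] > 7
Before skip: (not (y >= -11)) and data[0] > 7
The weakest precondition is (not (y >= -11)) and data[0] > 7.
Check whether (not (y >= -11)) and data[0] > 5 implies it.
Countermodel: at the initial state data = {[0] = 6, elsewhere 6}, y = -12, the precondition holds but the weakest precondition fails.
Answer: invalid


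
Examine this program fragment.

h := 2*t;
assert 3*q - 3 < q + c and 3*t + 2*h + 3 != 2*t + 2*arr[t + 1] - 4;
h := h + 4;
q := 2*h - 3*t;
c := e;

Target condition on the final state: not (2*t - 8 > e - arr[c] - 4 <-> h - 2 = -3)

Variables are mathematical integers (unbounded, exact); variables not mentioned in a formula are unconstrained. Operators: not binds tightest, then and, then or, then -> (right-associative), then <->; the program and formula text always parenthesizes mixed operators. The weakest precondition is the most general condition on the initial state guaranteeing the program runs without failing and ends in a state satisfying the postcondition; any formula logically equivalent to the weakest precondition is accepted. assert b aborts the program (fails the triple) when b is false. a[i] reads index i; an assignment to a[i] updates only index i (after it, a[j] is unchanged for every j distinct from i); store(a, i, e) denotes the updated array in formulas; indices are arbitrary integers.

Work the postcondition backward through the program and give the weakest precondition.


Working backward. After the program, the postcondition not (2*t - 8 > e - arr[c] - 4 <-> h - 2 = -3) must hold; in canonical form it is not (arr[c] + 2*t > e + 4 <-> h = -1).
Before c := e: not (arr[e] + 2*t > e + 4 <-> h = -1)
Before q := 2*h - 3*t: not (arr[e] + 2*t > e + 4 <-> h = -1)
Before h := h + 4: not (arr[e] + 2*t > e + 4 <-> h = -5)
Before assert 3*q - 3 < q + c and 3*t + 2*h + 3 != 2*t + 2*arr[t + 1] - 4: 2*q < c + 3 and 2*h + t != 2*arr[t + 1] - 7 and (not (arr[e] + 2*t > e + 4 <-> h = -5))
Before h := 2*t: 2*q < c + 3 and 5*t != 2*arr[t + 1] - 7 and (not (arr[e] + 2*t > e + 4 <-> 2*t = -5))
Answer: WP = 2*q < c + 3 and 5*t != 2*arr[t + 1] - 7 and (not (arr[e] + 2*t > e + 4 <-> 2*t = -5))


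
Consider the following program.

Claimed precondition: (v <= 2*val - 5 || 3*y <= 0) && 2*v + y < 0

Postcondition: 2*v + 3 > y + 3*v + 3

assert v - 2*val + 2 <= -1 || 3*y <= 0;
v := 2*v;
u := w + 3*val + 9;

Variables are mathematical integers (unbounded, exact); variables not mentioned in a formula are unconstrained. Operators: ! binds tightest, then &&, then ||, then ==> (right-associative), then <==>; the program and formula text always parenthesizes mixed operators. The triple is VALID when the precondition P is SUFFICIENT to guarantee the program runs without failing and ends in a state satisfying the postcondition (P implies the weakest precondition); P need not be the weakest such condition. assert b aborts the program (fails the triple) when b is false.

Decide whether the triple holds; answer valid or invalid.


Working backward. After the program, the postcondition 2*v + 3 > y + 3*v + 3 must hold; in canonical form it is v + y < 0.
Before u := w + 3*val + 9: v + y < 0
Before v := 2*v: 2*v + y < 0
Before assert v - 2*val + 2 <= -1 || 3*y <= 0: (v <= 2*val - 3 || 3*y <= 0) && 2*v + y < 0
The weakest precondition is (v <= 2*val - 3 || 3*y <= 0) && 2*v + y < 0.
Check whether (v <= 2*val - 5 || 3*y <= 0) && 2*v + y < 0 implies it.
Every state satisfying the precondition satisfies the weakest precondition: the implication holds.
Answer: valid


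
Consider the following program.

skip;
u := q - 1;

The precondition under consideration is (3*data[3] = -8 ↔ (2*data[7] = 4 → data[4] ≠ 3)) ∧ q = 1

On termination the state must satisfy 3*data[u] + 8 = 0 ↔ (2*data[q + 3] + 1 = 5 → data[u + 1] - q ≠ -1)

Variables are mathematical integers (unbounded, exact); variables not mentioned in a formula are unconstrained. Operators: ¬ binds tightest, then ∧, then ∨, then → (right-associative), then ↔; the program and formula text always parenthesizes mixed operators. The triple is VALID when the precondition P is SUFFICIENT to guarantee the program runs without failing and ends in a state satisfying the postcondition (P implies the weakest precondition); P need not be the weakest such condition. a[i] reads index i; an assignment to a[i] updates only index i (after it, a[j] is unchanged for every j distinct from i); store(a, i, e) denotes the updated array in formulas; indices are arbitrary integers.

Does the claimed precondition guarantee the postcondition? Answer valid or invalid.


Working backward. After the program, the postcondition 3*data[u] + 8 = 0 ↔ (2*data[q + 3] + 1 = 5 → data[u + 1] - q ≠ -1) must hold; in canonical form it is 3*data[u] = -8 ↔ (2*data[q + 3] = 4 → data[u + 1] ≠ q - 1).
Before u := q - 1: 3*data[q - 1] = -8 ↔ (2*data[q + 3] = 4 → data[q] ≠ q - 1)
Before skip: 3*data[q - 1] = -8 ↔ (2*data[q + 3] = 4 → data[q] ≠ q - 1)
The weakest precondition is 3*data[q - 1] = -8 ↔ (2*data[q + 3] = 4 → data[q] ≠ q - 1).
Check whether (3*data[3] = -8 ↔ (2*data[7] = 4 → data[4] ≠ 3)) ∧ q = 1 implies it.
Countermodel: at the initial state data = {[0] = 2, [1] = 2, [3] = 2, [4] = 3, [7] = 2, elsewhere 2}, q = 1, the precondition holds but the weakest precondition fails.
Answer: invalid


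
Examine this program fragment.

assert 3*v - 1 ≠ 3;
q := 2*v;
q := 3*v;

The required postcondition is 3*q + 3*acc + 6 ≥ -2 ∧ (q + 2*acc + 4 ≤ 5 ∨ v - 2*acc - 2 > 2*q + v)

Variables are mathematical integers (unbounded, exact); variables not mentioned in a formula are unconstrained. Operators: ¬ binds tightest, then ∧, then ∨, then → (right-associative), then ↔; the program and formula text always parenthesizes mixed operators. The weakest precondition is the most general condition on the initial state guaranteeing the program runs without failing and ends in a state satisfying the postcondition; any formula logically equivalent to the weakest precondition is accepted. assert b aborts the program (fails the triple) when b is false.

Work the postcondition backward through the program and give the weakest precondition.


Working backward. After the program, the postcondition 3*q + 3*acc + 6 ≥ -2 ∧ (q + 2*acc + 4 ≤ 5 ∨ v - 2*acc - 2 > 2*q + v) must hold; in canonical form it is 3*acc + 3*q ≥ -8 ∧ (2*acc + q ≤ 1 ∨ 2*acc + 2*q < -2).
Before q := 3*v: 3*acc + 9*v ≥ -8 ∧ (2*acc + 3*v ≤ 1 ∨ 2*acc + 6*v < -2)
Before q := 2*v: 3*acc + 9*v ≥ -8 ∧ (2*acc + 3*v ≤ 1 ∨ 2*acc + 6*v < -2)
Before assert 3*v - 1 ≠ 3: 3*v ≠ 4 ∧ 3*acc + 9*v ≥ -8 ∧ (2*acc + 3*v ≤ 1 ∨ 2*acc + 6*v < -2)
Answer: WP = 3*v ≠ 4 ∧ 3*acc + 9*v ≥ -8 ∧ (2*acc + 3*v ≤ 1 ∨ 2*acc + 6*v < -2)


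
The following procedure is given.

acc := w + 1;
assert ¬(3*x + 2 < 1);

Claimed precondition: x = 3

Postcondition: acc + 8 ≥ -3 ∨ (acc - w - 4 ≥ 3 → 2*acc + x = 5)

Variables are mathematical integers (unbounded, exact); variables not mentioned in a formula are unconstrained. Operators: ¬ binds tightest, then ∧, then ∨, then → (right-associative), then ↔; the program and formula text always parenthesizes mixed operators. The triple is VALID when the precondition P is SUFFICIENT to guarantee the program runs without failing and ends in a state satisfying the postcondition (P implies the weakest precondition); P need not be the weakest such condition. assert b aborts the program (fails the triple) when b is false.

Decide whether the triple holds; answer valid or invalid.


Working backward. After the program, the postcondition acc + 8 ≥ -3 ∨ (acc - w - 4 ≥ 3 → 2*acc + x = 5) must hold; in canonical form it is acc ≥ -11 ∨ (acc ≥ w + 7 → 2*acc + x = 5).
Before assert ¬(3*x + 2 < 1): (¬(3*x < -1)) ∧ (acc ≥ -11 ∨ (acc ≥ w + 7 → 2*acc + x = 5))
Before acc := w + 1: ¬(3*x < -1)
The weakest precondition is ¬(3*x < -1).
Check whether x = 3 implies it.
Every state satisfying the precondition satisfies the weakest precondition: the implication holds.
Answer: valid


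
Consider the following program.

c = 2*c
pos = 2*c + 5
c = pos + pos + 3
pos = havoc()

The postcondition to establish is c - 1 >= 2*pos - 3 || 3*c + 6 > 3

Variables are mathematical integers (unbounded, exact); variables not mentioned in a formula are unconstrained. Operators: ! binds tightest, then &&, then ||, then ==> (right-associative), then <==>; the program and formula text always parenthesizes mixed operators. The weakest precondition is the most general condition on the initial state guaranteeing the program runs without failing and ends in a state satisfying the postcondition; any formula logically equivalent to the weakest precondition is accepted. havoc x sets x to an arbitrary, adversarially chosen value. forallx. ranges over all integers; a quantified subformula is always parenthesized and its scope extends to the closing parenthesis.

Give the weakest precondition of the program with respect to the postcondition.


Working backward. After the program, the postcondition c - 1 >= 2*pos - 3 || 3*c + 6 > 3 must hold; in canonical form it is c >= 2*pos - 2 || 3*c > -3.
Before havoc pos: forall pos_1. (c >= 2*pos_1 - 2 || 3*c > -3)
Before c := pos + pos + 3: forall pos_1. (2*pos >= 2*pos_1 - 5 || 6*pos > -12)
Before pos := 2*c + 5: forall pos_1. (4*c >= 2*pos_1 - 15 || 12*c > -42)
Before c := 2*c: forall pos_1. (8*c >= 2*pos_1 - 15 || 24*c > -42)
Answer: WP = forall pos_1. (8*c >= 2*pos_1 - 15 || 24*c > -42)


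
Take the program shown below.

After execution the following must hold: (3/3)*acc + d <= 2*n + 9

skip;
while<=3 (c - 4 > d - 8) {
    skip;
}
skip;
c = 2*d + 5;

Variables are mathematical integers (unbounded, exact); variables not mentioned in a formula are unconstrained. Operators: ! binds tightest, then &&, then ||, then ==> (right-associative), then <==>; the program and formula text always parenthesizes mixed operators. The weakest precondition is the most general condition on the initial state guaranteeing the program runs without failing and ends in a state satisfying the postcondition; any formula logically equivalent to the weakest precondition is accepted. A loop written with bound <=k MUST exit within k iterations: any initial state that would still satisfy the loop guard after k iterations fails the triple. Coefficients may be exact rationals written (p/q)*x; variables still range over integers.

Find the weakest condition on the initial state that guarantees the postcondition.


Working backward. After the program, the postcondition (3/3)*acc + d <= 2*n + 9 must hold; in canonical form it is acc + d <= 2*n + 9.
Before c := 2*d + 5: acc + d <= 2*n + 9
Before skip: acc + d <= 2*n + 9
Before the loop (bound <=3), unroll the exhaustion recursion (WP_0 = exit-now case; WP_j = one more guarded iteration, up to j = 3):
  WP_0: (!(c > d - 4)) && acc + d <= 2*n + 9
  WP_1: (c > d - 4 ==> ((!(c > d - 4)) && acc + d <= 2*n + 9)) && ((!(c > d - 4)) ==> acc + d <= 2*n + 9)
  WP_2: (c > d - 4 ==> ((c > d - 4 ==> ((!(c > d - 4)) && acc + d <= 2*n + 9)) && ((!(c > d - 4)) ==> acc + d <= 2*n + 9))) && ((!(c > d - 4)) ==> acc + d <= 2*n + 9)
  WP_3: (c > d - 4 ==> ((c > d - 4 ==> ((c > d - 4 ==> ((!(c > d - 4)) && acc + d <= 2*n + 9)) && ((!(c > d - 4)) ==> acc + d <= 2*n + 9))) && ((!(c > d - 4)) ==> acc + d <= 2*n + 9))) && ((!(c > d - 4)) ==> acc + d <= 2*n + 9)
So before the loop: (c > d - 4 ==> ((c > d - 4 ==> ((c > d - 4 ==> ((!(c > d - 4)) && acc + d <= 2*n + 9)) && ((!(c > d - 4)) ==> acc + d <= 2*n + 9))) && ((!(c > d - 4)) ==> acc + d <= 2*n + 9))) && ((!(c > d - 4)) ==> acc + d <= 2*n + 9)
Before skip: (c > d - 4 ==> ((c > d - 4 ==> ((c > d - 4 ==> ((!(c > d - 4)) && acc + d <= 2*n + 9)) && ((!(c > d - 4)) ==> acc + d <= 2*n + 9))) && ((!(c > d - 4)) ==> acc + d <= 2*n + 9))) && ((!(c > d - 4)) ==> acc + d <= 2*n + 9)
Answer: WP = (c > d - 4 ==> ((c > d - 4 ==> ((c > d - 4 ==> ((!(c > d - 4)) && acc + d <= 2*n + 9)) && ((!(c > d - 4)) ==> acc + d <= 2*n + 9))) && ((!(c > d - 4)) ==> acc + d <= 2*n + 9))) && ((!(c > d - 4)) ==> acc + d <= 2*n + 9)


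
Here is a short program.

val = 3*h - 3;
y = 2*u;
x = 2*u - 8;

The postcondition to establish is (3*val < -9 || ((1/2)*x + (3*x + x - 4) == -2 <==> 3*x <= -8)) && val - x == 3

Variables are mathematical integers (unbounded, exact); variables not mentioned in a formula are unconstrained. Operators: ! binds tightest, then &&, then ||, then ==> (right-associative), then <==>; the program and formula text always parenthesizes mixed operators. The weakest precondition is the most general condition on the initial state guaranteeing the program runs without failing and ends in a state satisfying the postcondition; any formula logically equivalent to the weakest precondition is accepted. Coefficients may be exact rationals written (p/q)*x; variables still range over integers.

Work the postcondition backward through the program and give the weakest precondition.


Working backward. After the program, the postcondition (3*val < -9 || ((1/2)*x + (3*x + x - 4) == -2 <==> 3*x <= -8)) && val - x == 3 must hold; in canonical form it is (3*val < -9 || ((9/2)*x == 2 <==> 3*x <= -8)) && val == x + 3.
Before x := 2*u - 8: (3*val < -9 || (9*u == 38 <==> 6*u <= 16)) && val == 2*u - 5
Before y := 2*u: (3*val < -9 || (9*u == 38 <==> 6*u <= 16)) && val == 2*u - 5
Before val := 3*h - 3: (9*h < 0 || (9*u == 38 <==> 6*u <= 16)) && 3*h == 2*u - 2
Answer: WP = (9*h < 0 || (9*u == 38 <==> 6*u <= 16)) && 3*h == 2*u - 2


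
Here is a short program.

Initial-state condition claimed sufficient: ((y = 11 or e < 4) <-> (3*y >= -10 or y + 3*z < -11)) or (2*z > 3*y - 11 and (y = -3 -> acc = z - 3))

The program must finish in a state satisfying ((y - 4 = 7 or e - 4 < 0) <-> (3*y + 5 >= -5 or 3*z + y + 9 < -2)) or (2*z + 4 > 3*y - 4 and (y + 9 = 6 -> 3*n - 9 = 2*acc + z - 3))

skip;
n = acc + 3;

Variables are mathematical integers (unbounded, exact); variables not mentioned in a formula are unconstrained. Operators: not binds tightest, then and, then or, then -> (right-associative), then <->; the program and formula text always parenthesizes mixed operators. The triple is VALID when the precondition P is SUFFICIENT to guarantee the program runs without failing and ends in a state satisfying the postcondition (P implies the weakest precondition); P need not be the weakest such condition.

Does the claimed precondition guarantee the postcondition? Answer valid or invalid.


Working backward. After the program, the postcondition ((y - 4 = 7 or e - 4 < 0) <-> (3*y + 5 >= -5 or 3*z + y + 9 < -2)) or (2*z + 4 > 3*y - 4 and (y + 9 = 6 -> 3*n - 9 = 2*acc + z - 3)) must hold; in canonical form it is ((y = 11 or e < 4) <-> (3*y >= -10 or y + 3*z < -11)) or (2*z > 3*y - 8 and (y = -3 -> 3*n = 2*acc + z + 6)).
Before n := acc + 3: ((y = 11 or e < 4) <-> (3*y >= -10 or y + 3*z < -11)) or (2*z > 3*y - 8 and (y = -3 -> acc = z - 3))
Before skip: ((y = 11 or e < 4) <-> (3*y >= -10 or y + 3*z < -11)) or (2*z > 3*y - 8 and (y = -3 -> acc = z - 3))
The weakest precondition is ((y = 11 or e < 4) <-> (3*y >= -10 or y + 3*z < -11)) or (2*z > 3*y - 8 and (y = -3 -> acc = z - 3)).
Check whether ((y = 11 or e < 4) <-> (3*y >= -10 or y + 3*z < -11)) or (2*z > 3*y - 11 and (y = -3 -> acc = z - 3)) implies it.
Countermodel: at the initial state acc = -13, e = 4, y = -4, z = -10, the precondition holds but the weakest precondition fails.
Answer: invalid


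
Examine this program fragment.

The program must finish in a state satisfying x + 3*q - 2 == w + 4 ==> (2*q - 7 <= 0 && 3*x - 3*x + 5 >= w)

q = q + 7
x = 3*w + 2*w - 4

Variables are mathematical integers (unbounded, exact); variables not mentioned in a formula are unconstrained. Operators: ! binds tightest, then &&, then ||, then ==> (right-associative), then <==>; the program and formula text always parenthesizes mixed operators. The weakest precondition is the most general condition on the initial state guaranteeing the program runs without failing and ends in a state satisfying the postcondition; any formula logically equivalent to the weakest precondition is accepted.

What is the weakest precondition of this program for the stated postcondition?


Working backward. After the program, the postcondition x + 3*q - 2 == w + 4 ==> (2*q - 7 <= 0 && 3*x - 3*x + 5 >= w) must hold; in canonical form it is 3*q + x == w + 6 ==> (2*q <= 7 && w <= 5).
Before x := 3*w + 2*w - 4: 3*q + 4*w == 10 ==> (2*q <= 7 && w <= 5)
Before q := q + 7: 3*q + 4*w == -11 ==> (2*q <= -7 && w <= 5)
Answer: WP = 3*q + 4*w == -11 ==> (2*q <= -7 && w <= 5)


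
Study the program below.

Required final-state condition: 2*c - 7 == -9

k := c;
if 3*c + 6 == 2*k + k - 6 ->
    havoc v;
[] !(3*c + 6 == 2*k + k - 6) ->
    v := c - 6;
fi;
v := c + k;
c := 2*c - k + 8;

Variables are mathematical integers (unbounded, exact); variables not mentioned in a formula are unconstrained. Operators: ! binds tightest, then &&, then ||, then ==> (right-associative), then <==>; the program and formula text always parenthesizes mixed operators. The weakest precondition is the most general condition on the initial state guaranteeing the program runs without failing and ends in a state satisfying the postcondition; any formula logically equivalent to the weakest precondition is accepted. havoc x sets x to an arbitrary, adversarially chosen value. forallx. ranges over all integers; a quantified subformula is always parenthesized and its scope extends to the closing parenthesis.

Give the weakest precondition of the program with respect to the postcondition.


Working backward. After the program, the postcondition 2*c - 7 == -9 must hold; in canonical form it is 2*c == -2.
Before c := 2*c - k + 8: 4*c == 2*k - 18
Before v := c + k: 4*c == 2*k - 18
Then branch requires 4*c == 2*k - 18; else branch requires 4*c == 2*k - 18.
Before the if: (3*c == 3*k - 12 ==> 4*c == 2*k - 18) && ((!(3*c == 3*k - 12)) ==> 4*c == 2*k - 18)
Before k := c: 2*c == -18
Answer: WP = 2*c == -18


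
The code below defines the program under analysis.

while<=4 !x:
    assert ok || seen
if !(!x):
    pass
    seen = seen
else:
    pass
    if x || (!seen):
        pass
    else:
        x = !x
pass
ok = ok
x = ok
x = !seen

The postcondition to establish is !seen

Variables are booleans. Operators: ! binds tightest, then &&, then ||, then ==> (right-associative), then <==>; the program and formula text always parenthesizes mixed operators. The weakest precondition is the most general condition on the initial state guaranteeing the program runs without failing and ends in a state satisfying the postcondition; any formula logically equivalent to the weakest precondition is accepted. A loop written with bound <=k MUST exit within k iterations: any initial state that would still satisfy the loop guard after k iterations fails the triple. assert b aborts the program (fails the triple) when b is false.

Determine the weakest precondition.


Working backward. After the program, !seen must hold.
Before x := !seen: !seen
Before x := ok: !seen
Before ok := ok: !seen
Before skip: !seen
Then branch requires !seen; else branch requires ((x || (!seen)) ==> (!seen)) && ((!(x || (!seen))) ==> (!seen)).
Before the if: (x ==> (!seen)) && ((!x) ==> (((x || (!seen)) ==> (!seen)) && ((!(x || (!seen))) ==> (!seen))))
Before the loop (bound <=4), unroll the exhaustion recursion (WP_0 = exit-now case; WP_j = one more guarded iteration, up to j = 4):
  WP_0: x && (x ==> (!seen)) && ((!x) ==> (((x || (!seen)) ==> (!seen)) && ((!(x || (!seen))) ==> (!seen))))
  WP_1: ((!x) ==> ((ok || seen) && x && (x ==> (!seen)) && ((!x) ==> (((x || (!seen)) ==> (!seen)) && ((!(x || (!seen))) ==> (!seen)))))) && (x ==> ((x ==> (!seen)) && ((!x) ==> (((x || (!seen)) ==> (!seen)) && ((!(x || (!seen))) ==> (!seen))))))
  WP_2: ((!x) ==> ((ok || seen) && ((!x) ==> ((ok || seen) && x && (x ==> (!seen)) && ((!x) ==> (((x || (!seen)) ==> (!seen)) && ((!(x || (!seen))) ==> (!seen)))))) && (x ==> ((x ==> (!seen)) && ((!x) ==> (((x || (!seen)) ==> (!seen)) && ((!(x || (!seen))) ==> (!seen)))))))) && (x ==> ((x ==> (!seen)) && ((!x) ==> (((x || (!seen)) ==> (!seen)) && ((!(x || (!seen))) ==> (!seen))))))
  WP_3: ((!x) ==> ((ok || seen) && ((!x) ==> ((ok || seen) && ((!x) ==> ((ok || seen) && x && (x ==> (!seen)) && ((!x) ==> (((x || (!seen)) ==> (!seen)) && ((!(x || (!seen))) ==> (!seen)))))) && (x ==> ((x ==> (!seen)) && ((!x) ==> (((x || (!seen)) ==> (!seen)) && ((!(x || (!seen))) ==> (!seen)))))))) && (x ==> ((x ==> (!seen)) && ((!x) ==> (((x || (!seen)) ==> (!seen)) && ((!(x || (!seen))) ==> (!seen)))))))) && (x ==> ((x ==> (!seen)) && ((!x) ==> (((x || (!seen)) ==> (!seen)) && ((!(x || (!seen))) ==> (!seen))))))
  WP_4: ((!x) ==> ((ok || seen) && ((!x) ==> ((ok || seen) && ((!x) ==> ((ok || seen) && ((!x) ==> ((ok || seen) && x && (x ==> (!seen)) && ((!x) ==> (((x || (!seen)) ==> (!seen)) && ((!(x || (!seen))) ==> (!seen)))))) && (x ==> ((x ==> (!seen)) && ((!x) ==> (((x || (!seen)) ==> (!seen)) && ((!(x || (!seen))) ==> (!seen)))))))) && (x ==> ((x ==> (!seen)) && ((!x) ==> (((x || (!seen)) ==> (!seen)) && ((!(x || (!seen))) ==> (!seen)))))))) && (x ==> ((x ==> (!seen)) && ((!x) ==> (((x || (!seen)) ==> (!seen)) && ((!(x || (!seen))) ==> (!seen)))))))) && (x ==> ((x ==> (!seen)) && ((!x) ==> (((x || (!seen)) ==> (!seen)) && ((!(x || (!seen))) ==> (!seen))))))
So before the loop: ((!x) ==> ((ok || seen) && ((!x) ==> ((ok || seen) && ((!x) ==> ((ok || seen) && ((!x) ==> ((ok || seen) && x && (x ==> (!seen)) && ((!x) ==> (((x || (!seen)) ==> (!seen)) && ((!(x || (!seen))) ==> (!seen)))))) && (x ==> ((x ==> (!seen)) && ((!x) ==> (((x || (!seen)) ==> (!seen)) && ((!(x || (!seen))) ==> (!seen)))))))) && (x ==> ((x ==> (!seen)) && ((!x) ==> (((x || (!seen)) ==> (!seen)) && ((!(x || (!seen))) ==> (!seen)))))))) && (x ==> ((x ==> (!seen)) && ((!x) ==> (((x || (!seen)) ==> (!seen)) && ((!(x || (!seen))) ==> (!seen)))))))) && (x ==> ((x ==> (!seen)) && ((!x) ==> (((x || (!seen)) ==> (!seen)) && ((!(x || (!seen))) ==> (!seen))))))
Answer: WP = ((!x) ==> ((ok || seen) && ((!x) ==> ((ok || seen) && ((!x) ==> ((ok || seen) && ((!x) ==> ((ok || seen) && x && (x ==> (!seen)) && ((!x) ==> (((x || (!seen)) ==> (!seen)) && ((!(x || (!seen))) ==> (!seen)))))) && (x ==> ((x ==> (!seen)) && ((!x) ==> (((x || (!seen)) ==> (!seen)) && ((!(x || (!seen))) ==> (!seen)))))))) && (x ==> ((x ==> (!seen)) && ((!x) ==> (((x || (!seen)) ==> (!seen)) && ((!(x || (!seen))) ==> (!seen)))))))) && (x ==> ((x ==> (!seen)) && ((!x) ==> (((x || (!seen)) ==> (!seen)) && ((!(x || (!seen))) ==> (!seen)))))))) && (x ==> ((x ==> (!seen)) && ((!x) ==> (((x || (!seen)) ==> (!seen)) && ((!(x || (!seen))) ==> (!seen))))))
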